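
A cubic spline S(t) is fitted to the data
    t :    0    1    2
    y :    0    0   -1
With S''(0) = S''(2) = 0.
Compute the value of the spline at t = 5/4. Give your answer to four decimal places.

Let M_i = S''(x_i). Step sizes h_i = 1, 1; slopes of the chords Δ_i = (y_(i+1) - y_i)/h_i = 0, -1.
  1·M_0 + 4·M_1 + 1·M_2 = 6(Δ_1 - Δ_0) = -6
Natural end conditions: M_0 = M_2 = 0.
Solving: M_0 = 0, M_1 = -3/2, M_2 = 0.
On [1, 2], S(t) = 0 - 1/2·(t - 1) - 3/4·(t - 1)² + 1/4·(t - 1)³.
With (t - 1) = 1/4: S(5/4) = -43/256.

-0.1680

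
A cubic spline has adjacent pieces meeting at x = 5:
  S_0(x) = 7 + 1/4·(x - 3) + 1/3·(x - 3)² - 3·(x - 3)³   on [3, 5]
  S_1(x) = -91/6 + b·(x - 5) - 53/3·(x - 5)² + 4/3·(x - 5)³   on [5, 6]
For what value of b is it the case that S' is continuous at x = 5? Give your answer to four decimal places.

-34.4167

S_0'(x) = 1/4 + 2/3·(x - 3) - 9·(x - 3)², so S_0'(5) = -413/12. On the right, S_1'(5) = b, so b = -413/12.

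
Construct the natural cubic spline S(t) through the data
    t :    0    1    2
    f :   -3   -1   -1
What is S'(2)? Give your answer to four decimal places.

Put m_i = S'' at the i-th knot. Here h = (1, 1) and Δ = (2, 0), so the interior equations h_(i-1)·m_(i-1) + 2(h_(i-1)+h_i)·m_i + h_i·m_(i+1) = 6(Δ_i − Δ_(i-1)) read
  1·m_0 + 4·m_1 + 1·m_2 = 6(Δ_1 - Δ_0) = -12
Natural end conditions: m_0 = m_2 = 0.
Solving the tridiagonal system: m_0 = 0, m_1 = -3, m_2 = 0.
On [1, 2], S'(t) = b_1 + 2c_1·(t - 1) + 3d_1·(t - 1)² with b_1 = Δ_1 - h_1(2m_1 + m_2)/6 = 1, c_1 = m_1/2 = -3/2, d_1 = (m_2 - m_1)/(6h_1) = 1/2. So S'(2) = -1/2.

-0.5000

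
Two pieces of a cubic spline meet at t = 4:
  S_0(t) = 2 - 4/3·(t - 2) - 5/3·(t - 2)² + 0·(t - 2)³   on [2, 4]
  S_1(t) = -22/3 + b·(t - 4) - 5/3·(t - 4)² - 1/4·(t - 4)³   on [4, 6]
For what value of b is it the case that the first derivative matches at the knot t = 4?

S_0'(t) = -4/3 - 10/3·(t - 2) + 0·(t - 2)², so S_0'(4) = -8. On the right, S_1'(4) = b, so b = -8.

-8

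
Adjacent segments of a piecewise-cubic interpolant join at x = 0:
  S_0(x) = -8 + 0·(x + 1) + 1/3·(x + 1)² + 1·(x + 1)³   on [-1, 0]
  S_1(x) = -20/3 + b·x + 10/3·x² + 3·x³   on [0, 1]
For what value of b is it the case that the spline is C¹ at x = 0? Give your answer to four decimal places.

3.6667

S_0'(x) = 0 + 2/3·(x + 1) + 3·(x + 1)², so S_0'(0) = 11/3. On the right, S_1'(0) = b, so b = 11/3.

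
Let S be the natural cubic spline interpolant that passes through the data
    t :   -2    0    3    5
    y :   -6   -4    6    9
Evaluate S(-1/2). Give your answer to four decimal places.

Write M_i for S''(x_i). With h_i = 2, 3, 2 and divided differences Δ_i = 1, 10/3, 3/2, the continuity of S' gives the tridiagonal system
  2·M_0 + 10·M_1 + 3·M_2 = 6(Δ_1 - Δ_0) = 14
  3·M_1 + 10·M_2 + 2·M_3 = 6(Δ_2 - Δ_1) = -11
Natural end conditions: M_0 = M_3 = 0.
Solving the tridiagonal system: M_0 = 0, M_1 = 173/91, M_2 = -152/91, M_3 = 0.
On [-2, 0], S(t) = -6 + 100/273·(t + 2) + 0·(t + 2)² + 173/1092·(t + 2)³.
With (t + 2) = 3/2: S(-1/2) = -2045/416.

-4.9159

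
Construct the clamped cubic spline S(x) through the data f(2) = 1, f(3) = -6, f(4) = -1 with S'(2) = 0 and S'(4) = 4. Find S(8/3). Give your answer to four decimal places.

With M_i denoting the second derivative at x_i, h_i = 1, 1, and Δ_i = (y_(i+1) − y_i)/h_i = -7, 5:
  1·M_0 + 4·M_1 + 1·M_2 = 6(Δ_1 - Δ_0) = 72
Clamped end conditions give two more equations: 2h_0·M_0 + h_0·M_1 = 6(Δ_0 - S'(2)) = -42 and h_1·M_1 + 2h_1·M_2 = 6(S'(4) - Δ_1) = -6.
Hence M_0 = -37, M_1 = 32, M_2 = -19.
On [2, 3], S(x) = 1 + 0·(x - 2) - 37/2·(x - 2)² + 23/2·(x - 2)³.
With (x - 2) = 2/3: S(8/3) = -103/27.

-3.8148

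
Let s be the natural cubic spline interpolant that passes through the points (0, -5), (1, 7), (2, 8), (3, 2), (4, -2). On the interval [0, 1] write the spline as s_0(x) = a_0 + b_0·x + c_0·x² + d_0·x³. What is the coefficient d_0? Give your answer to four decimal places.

Write M_i for s''(x_i). With h_i = 1, 1, 1, 1 and divided differences Δ_i = 12, 1, -6, -4, the continuity of s' gives the tridiagonal system
  1·M_0 + 4·M_1 + 1·M_2 = 6(Δ_1 - Δ_0) = -66
  1·M_1 + 4·M_2 + 1·M_3 = 6(Δ_2 - Δ_1) = -42
  1·M_2 + 4·M_3 + 1·M_4 = 6(Δ_3 - Δ_2) = 12
Natural end conditions: M_0 = M_4 = 0.
Solving the tridiagonal system: M_0 = 0, M_1 = -405/28, M_2 = -57/7, M_3 = 141/28, M_4 = 0.
On [0, 1], with s_0(x) = a_0 + b_0·x + c_0·x² + d_0·x³: c_0 = M_0/2 = 0, d_0 = (M_1 - M_0)/(6h_0) = -135/56, b_0 = Δ_0 - h_0(2M_0 + M_1)/6 = 807/56.

-2.4107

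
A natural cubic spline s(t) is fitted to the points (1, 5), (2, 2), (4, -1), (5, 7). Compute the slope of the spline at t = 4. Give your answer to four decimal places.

4.6250

Put m_i = s'' at the i-th knot. Here h = (1, 2, 1) and Δ = (-3, -3/2, 8), so the interior equations h_(i-1)·m_(i-1) + 2(h_(i-1)+h_i)·m_i + h_i·m_(i+1) = 6(Δ_i − Δ_(i-1)) read
  1·m_0 + 6·m_1 + 2·m_2 = 6(Δ_1 - Δ_0) = 9
  2·m_1 + 6·m_2 + 1·m_3 = 6(Δ_2 - Δ_1) = 57
Natural end conditions: m_0 = m_3 = 0.
Solving: m_0 = 0, m_1 = -15/8, m_2 = 81/8, m_3 = 0.
On [4, 5], s'(t) = b_2 + 2c_2·(t - 4) + 3d_2·(t - 4)² with b_2 = Δ_2 - h_2(2m_2 + m_3)/6 = 37/8, c_2 = m_2/2 = 81/16, d_2 = (m_3 - m_2)/(6h_2) = -27/16. So s'(4) = 37/8.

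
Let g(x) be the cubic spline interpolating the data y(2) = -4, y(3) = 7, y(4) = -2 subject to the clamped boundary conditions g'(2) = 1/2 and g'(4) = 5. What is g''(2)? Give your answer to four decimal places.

63.7500

With m_i denoting the second derivative at x_i, h_i = 1, 1, and Δ_i = (y_(i+1) − y_i)/h_i = 11, -9:
  1·m_0 + 4·m_1 + 1·m_2 = 6(Δ_1 - Δ_0) = -120
Clamped end conditions give two more equations: 2h_0·m_0 + h_0·m_1 = 6(Δ_0 - g'(2)) = 63 and h_1·m_1 + 2h_1·m_2 = 6(g'(4) - Δ_1) = 84.
Hence m_0 = 255/4, m_1 = -129/2, m_2 = 297/4.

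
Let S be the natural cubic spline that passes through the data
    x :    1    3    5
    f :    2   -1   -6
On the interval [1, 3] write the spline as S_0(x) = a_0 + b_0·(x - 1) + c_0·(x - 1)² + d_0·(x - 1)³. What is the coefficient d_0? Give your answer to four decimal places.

Write M_i for S''(x_i). With h_i = 2, 2 and divided differences Δ_i = -3/2, -5/2, the continuity of S' gives the tridiagonal system
  2·M_0 + 8·M_1 + 2·M_2 = 6(Δ_1 - Δ_0) = -6
Natural end conditions: M_0 = M_2 = 0.
Hence M_0 = 0, M_1 = -3/4, M_2 = 0.
On [1, 3], with S_0(x) = a_0 + b_0·(x - 1) + c_0·(x - 1)² + d_0·(x - 1)³: c_0 = M_0/2 = 0, d_0 = (M_1 - M_0)/(6h_0) = -1/16, b_0 = Δ_0 - h_0(2M_0 + M_1)/6 = -5/4.

-0.0625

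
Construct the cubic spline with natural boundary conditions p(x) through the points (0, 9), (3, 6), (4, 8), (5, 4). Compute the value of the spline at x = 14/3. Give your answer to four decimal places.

5.8208

With σ_i denoting the second derivative at x_i, h_i = 3, 1, 1, and Δ_i = (y_(i+1) − y_i)/h_i = -1, 2, -4:
  3·σ_0 + 8·σ_1 + 1·σ_2 = 6(Δ_1 - Δ_0) = 18
  1·σ_1 + 4·σ_2 + 1·σ_3 = 6(Δ_2 - Δ_1) = -36
Natural end conditions: σ_0 = σ_3 = 0.
Solving: σ_0 = 0, σ_1 = 108/31, σ_2 = -306/31, σ_3 = 0.
On [4, 5], p(x) = 8 - 22/31·(x - 4) - 153/31·(x - 4)² + 51/31·(x - 4)³.
With (x - 4) = 2/3: p(14/3) = 1624/279.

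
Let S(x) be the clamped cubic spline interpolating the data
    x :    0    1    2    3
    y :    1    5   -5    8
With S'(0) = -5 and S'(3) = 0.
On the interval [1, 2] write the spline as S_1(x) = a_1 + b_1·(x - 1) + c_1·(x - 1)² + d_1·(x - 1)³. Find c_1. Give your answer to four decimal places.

-25.1333

Put M_i = S'' at the i-th knot. Here h = (1, 1, 1) and Δ = (4, -10, 13), so the interior equations h_(i-1)·M_(i-1) + 2(h_(i-1)+h_i)·M_i + h_i·M_(i+1) = 6(Δ_i − Δ_(i-1)) read
  1·M_0 + 4·M_1 + 1·M_2 = 6(Δ_1 - Δ_0) = -84
  1·M_1 + 4·M_2 + 1·M_3 = 6(Δ_2 - Δ_1) = 138
Clamped end conditions give two more equations: 2h_0·M_0 + h_0·M_1 = 6(Δ_0 - S'(0)) = 54 and h_2·M_2 + 2h_2·M_3 = 6(S'(3) - Δ_2) = -78.
Solving: M_0 = 782/15, M_1 = -754/15, M_2 = 974/15, M_3 = -1072/15.
On [1, 2], with S_1(x) = a_1 + b_1·(x - 1) + c_1·(x - 1)² + d_1·(x - 1)³: c_1 = M_1/2 = -377/15, d_1 = (M_2 - M_1)/(6h_1) = 96/5, b_1 = Δ_1 - h_1(2M_1 + M_2)/6 = -61/15.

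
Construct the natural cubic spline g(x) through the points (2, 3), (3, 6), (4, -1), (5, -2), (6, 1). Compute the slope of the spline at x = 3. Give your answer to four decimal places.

-3.0714

With M_i denoting the second derivative at x_i, h_i = 1, 1, 1, 1, and Δ_i = (y_(i+1) − y_i)/h_i = 3, -7, -1, 3:
  1·M_0 + 4·M_1 + 1·M_2 = 6(Δ_1 - Δ_0) = -60
  1·M_1 + 4·M_2 + 1·M_3 = 6(Δ_2 - Δ_1) = 36
  1·M_2 + 4·M_3 + 1·M_4 = 6(Δ_3 - Δ_2) = 24
Natural end conditions: M_0 = M_4 = 0.
Forward elimination and back-substitution give M_0 = 0, M_1 = -255/14, M_2 = 90/7, M_3 = 39/14, M_4 = 0.
On [3, 4], g'(x) = b_1 + 2c_1·(x - 3) + 3d_1·(x - 3)² with b_1 = Δ_1 - h_1(2M_1 + M_2)/6 = -43/14, c_1 = M_1/2 = -255/28, d_1 = (M_2 - M_1)/(6h_1) = 145/28. So g'(3) = -43/14.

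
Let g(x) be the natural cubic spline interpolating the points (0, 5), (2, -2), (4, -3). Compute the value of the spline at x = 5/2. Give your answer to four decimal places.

Let m_i = g''(x_i). Step sizes h_i = 2, 2; slopes of the chords Δ_i = (y_(i+1) - y_i)/h_i = -7/2, -1/2.
  2·m_0 + 8·m_1 + 2·m_2 = 6(Δ_1 - Δ_0) = 18
Natural end conditions: m_0 = m_2 = 0.
Solving: m_0 = 0, m_1 = 9/4, m_2 = 0.
On [2, 4], g(x) = -2 - 2·(x - 2) + 9/8·(x - 2)² - 3/16·(x - 2)³.
With (x - 2) = 1/2: g(5/2) = -351/128.

-2.7422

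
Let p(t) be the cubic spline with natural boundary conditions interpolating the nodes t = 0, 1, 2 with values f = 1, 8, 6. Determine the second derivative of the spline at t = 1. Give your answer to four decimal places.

With σ_i denoting the second derivative at x_i, h_i = 1, 1, and Δ_i = (y_(i+1) − y_i)/h_i = 7, -2:
  1·σ_0 + 4·σ_1 + 1·σ_2 = 6(Δ_1 - Δ_0) = -54
Natural end conditions: σ_0 = σ_2 = 0.
Solving the tridiagonal system: σ_0 = 0, σ_1 = -27/2, σ_2 = 0.

-13.5000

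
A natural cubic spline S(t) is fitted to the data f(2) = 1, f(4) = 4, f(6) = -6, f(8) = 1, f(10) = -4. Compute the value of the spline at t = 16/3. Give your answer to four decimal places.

-3.6720

Write σ_i for S''(x_i). With h_i = 2, 2, 2, 2 and divided differences Δ_i = 3/2, -5, 7/2, -5/2, the continuity of S' gives the tridiagonal system
  2·σ_0 + 8·σ_1 + 2·σ_2 = 6(Δ_1 - Δ_0) = -39
  2·σ_1 + 8·σ_2 + 2·σ_3 = 6(Δ_2 - Δ_1) = 51
  2·σ_2 + 8·σ_3 + 2·σ_4 = 6(Δ_3 - Δ_2) = -36
Natural end conditions: σ_0 = σ_4 = 0.
Forward elimination and back-substitution give σ_0 = 0, σ_1 = -825/112, σ_2 = 279/28, σ_3 = -783/112, σ_4 = 0.
On [4, 6], S(t) = 4 - 191/56·(t - 4) - 825/224·(t - 4)² + 647/448·(t - 4)³.
With (t - 4) = 4/3: S(16/3) = -694/189.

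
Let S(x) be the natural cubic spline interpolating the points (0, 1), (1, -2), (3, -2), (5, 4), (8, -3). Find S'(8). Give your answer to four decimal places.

-4.1987

Write M_i for S''(x_i). With h_i = 1, 2, 2, 3 and divided differences Δ_i = -3, 0, 3, -7/3, the continuity of S' gives the tridiagonal system
  1·M_0 + 6·M_1 + 2·M_2 = 6(Δ_1 - Δ_0) = 18
  2·M_1 + 8·M_2 + 2·M_3 = 6(Δ_2 - Δ_1) = 18
  2·M_2 + 10·M_3 + 3·M_4 = 6(Δ_3 - Δ_2) = -32
Natural end conditions: M_0 = M_4 = 0.
Solving the tridiagonal system: M_0 = 0, M_1 = 55/26, M_2 = 69/26, M_3 = -97/26, M_4 = 0.
On [5, 8], S'(x) = b_3 + 2c_3·(x - 5) + 3d_3·(x - 5)² with b_3 = Δ_3 - h_3(2M_3 + M_4)/6 = 109/78, c_3 = M_3/2 = -97/52, d_3 = (M_4 - M_3)/(6h_3) = 97/468. So S'(8) = -655/156.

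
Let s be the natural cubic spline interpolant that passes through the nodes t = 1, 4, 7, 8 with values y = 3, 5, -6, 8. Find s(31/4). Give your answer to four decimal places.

Write m_i for s''(x_i). With h_i = 3, 3, 1 and divided differences Δ_i = 2/3, -11/3, 14, the continuity of s' gives the tridiagonal system
  3·m_0 + 12·m_1 + 3·m_2 = 6(Δ_1 - Δ_0) = -26
  3·m_1 + 8·m_2 + 1·m_3 = 6(Δ_2 - Δ_1) = 106
Natural end conditions: m_0 = m_3 = 0.
Forward elimination and back-substitution give m_0 = 0, m_1 = -526/87, m_2 = 450/29, m_3 = 0.
On [7, 8], s(t) = -6 + 256/29·(t - 7) + 225/29·(t - 7)² - 75/29·(t - 7)³.
With (t - 7) = 3/4: s(31/4) = 7227/1856.

3.8939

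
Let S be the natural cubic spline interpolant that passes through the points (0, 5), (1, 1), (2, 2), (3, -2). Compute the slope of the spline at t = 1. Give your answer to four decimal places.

-0.6667

Let m_i = S''(x_i). Step sizes h_i = 1, 1, 1; slopes of the chords Δ_i = (y_(i+1) - y_i)/h_i = -4, 1, -4.
  1·m_0 + 4·m_1 + 1·m_2 = 6(Δ_1 - Δ_0) = 30
  1·m_1 + 4·m_2 + 1·m_3 = 6(Δ_2 - Δ_1) = -30
Natural end conditions: m_0 = m_3 = 0.
Hence m_0 = 0, m_1 = 10, m_2 = -10, m_3 = 0.
On [1, 2], S'(t) = b_1 + 2c_1·(t - 1) + 3d_1·(t - 1)² with b_1 = Δ_1 - h_1(2m_1 + m_2)/6 = -2/3, c_1 = m_1/2 = 5, d_1 = (m_2 - m_1)/(6h_1) = -10/3. So S'(1) = -2/3.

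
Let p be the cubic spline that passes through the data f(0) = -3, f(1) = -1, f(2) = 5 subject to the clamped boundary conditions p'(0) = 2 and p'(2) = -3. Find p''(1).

With M_i denoting the second derivative at x_i, h_i = 1, 1, and Δ_i = (y_(i+1) − y_i)/h_i = 2, 6:
  1·M_0 + 4·M_1 + 1·M_2 = 6(Δ_1 - Δ_0) = 24
Clamped end conditions give two more equations: 2h_0·M_0 + h_0·M_1 = 6(Δ_0 - p'(0)) = 0 and h_1·M_1 + 2h_1·M_2 = 6(p'(2) - Δ_1) = -54.
Forward elimination and back-substitution give M_0 = -17/2, M_1 = 17, M_2 = -71/2.

17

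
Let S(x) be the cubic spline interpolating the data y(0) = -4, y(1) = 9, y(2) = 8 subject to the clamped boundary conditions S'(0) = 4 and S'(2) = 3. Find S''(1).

Write m_i for S''(x_i). With h_i = 1, 1 and divided differences Δ_i = 13, -1, the continuity of S' gives the tridiagonal system
  1·m_0 + 4·m_1 + 1·m_2 = 6(Δ_1 - Δ_0) = -84
Clamped end conditions give two more equations: 2h_0·m_0 + h_0·m_1 = 6(Δ_0 - S'(0)) = 54 and h_1·m_1 + 2h_1·m_2 = 6(S'(2) - Δ_1) = 24.
Forward elimination and back-substitution give m_0 = 95/2, m_1 = -41, m_2 = 65/2.

-41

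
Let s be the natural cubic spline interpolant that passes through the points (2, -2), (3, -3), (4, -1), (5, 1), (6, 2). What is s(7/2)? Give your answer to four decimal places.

-2.2411

Let m_i = s''(x_i). Step sizes h_i = 1, 1, 1, 1; slopes of the chords Δ_i = (y_(i+1) - y_i)/h_i = -1, 2, 2, 1.
  1·m_0 + 4·m_1 + 1·m_2 = 6(Δ_1 - Δ_0) = 18
  1·m_1 + 4·m_2 + 1·m_3 = 6(Δ_2 - Δ_1) = 0
  1·m_2 + 4·m_3 + 1·m_4 = 6(Δ_3 - Δ_2) = -6
Natural end conditions: m_0 = m_4 = 0.
Hence m_0 = 0, m_1 = 33/7, m_2 = -6/7, m_3 = -9/7, m_4 = 0.
On [3, 4], s(x) = -3 + 4/7·(x - 3) + 33/14·(x - 3)² - 13/14·(x - 3)³.
With (x - 3) = 1/2: s(7/2) = -251/112.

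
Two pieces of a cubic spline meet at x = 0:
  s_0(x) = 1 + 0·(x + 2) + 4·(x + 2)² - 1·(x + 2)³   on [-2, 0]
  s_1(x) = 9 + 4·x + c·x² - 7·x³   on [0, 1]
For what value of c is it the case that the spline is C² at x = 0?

s_0''(x) = 8 - 6·(x + 2), so s_0''(0) = -4. On the right, s_1''(0) = 2c, so c = -2.

-2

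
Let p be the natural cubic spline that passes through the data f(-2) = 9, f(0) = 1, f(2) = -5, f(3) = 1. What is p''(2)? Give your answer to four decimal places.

9.5455

Put M_i = p'' at the i-th knot. Here h = (2, 2, 1) and Δ = (-4, -3, 6), so the interior equations h_(i-1)·M_(i-1) + 2(h_(i-1)+h_i)·M_i + h_i·M_(i+1) = 6(Δ_i − Δ_(i-1)) read
  2·M_0 + 8·M_1 + 2·M_2 = 6(Δ_1 - Δ_0) = 6
  2·M_1 + 6·M_2 + 1·M_3 = 6(Δ_2 - Δ_1) = 54
Natural end conditions: M_0 = M_3 = 0.
Solving the tridiagonal system: M_0 = 0, M_1 = -18/11, M_2 = 105/11, M_3 = 0.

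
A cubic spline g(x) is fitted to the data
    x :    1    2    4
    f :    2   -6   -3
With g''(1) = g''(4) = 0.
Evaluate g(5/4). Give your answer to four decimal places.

-0.3711

Write M_i for g''(x_i). With h_i = 1, 2 and divided differences Δ_i = -8, 3/2, the continuity of g' gives the tridiagonal system
  1·M_0 + 6·M_1 + 2·M_2 = 6(Δ_1 - Δ_0) = 57
Natural end conditions: M_0 = M_2 = 0.
Solving: M_0 = 0, M_1 = 19/2, M_2 = 0.
On [1, 2], g(x) = 2 - 115/12·(x - 1) + 0·(x - 1)² + 19/12·(x - 1)³.
With (x - 1) = 1/4: g(5/4) = -95/256.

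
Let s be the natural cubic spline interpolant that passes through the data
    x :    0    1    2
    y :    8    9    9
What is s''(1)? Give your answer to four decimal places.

Let M_i = s''(x_i). Step sizes h_i = 1, 1; slopes of the chords Δ_i = (y_(i+1) - y_i)/h_i = 1, 0.
  1·M_0 + 4·M_1 + 1·M_2 = 6(Δ_1 - Δ_0) = -6
Natural end conditions: M_0 = M_2 = 0.
Hence M_0 = 0, M_1 = -3/2, M_2 = 0.

-1.5000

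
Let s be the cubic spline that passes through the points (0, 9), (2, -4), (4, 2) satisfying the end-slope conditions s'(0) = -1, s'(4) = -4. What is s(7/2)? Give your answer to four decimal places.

Put σ_i = s'' at the i-th knot. Here h = (2, 2) and Δ = (-13/2, 3), so the interior equations h_(i-1)·σ_(i-1) + 2(h_(i-1)+h_i)·σ_i + h_i·σ_(i+1) = 6(Δ_i − Δ_(i-1)) read
  2·σ_0 + 8·σ_1 + 2·σ_2 = 6(Δ_1 - Δ_0) = 57
Clamped end conditions give two more equations: 2h_0·σ_0 + h_0·σ_1 = 6(Δ_0 - s'(0)) = -33 and h_1·σ_1 + 2h_1·σ_2 = 6(s'(4) - Δ_1) = -42.
Forward elimination and back-substitution give σ_0 = -129/8, σ_1 = 63/4, σ_2 = -147/8.
On [2, 4], s(x) = -4 - 11/8·(x - 2) + 63/8·(x - 2)² - 91/32·(x - 2)³.
With (x - 2) = 3/2: s(7/2) = 527/256.

2.0586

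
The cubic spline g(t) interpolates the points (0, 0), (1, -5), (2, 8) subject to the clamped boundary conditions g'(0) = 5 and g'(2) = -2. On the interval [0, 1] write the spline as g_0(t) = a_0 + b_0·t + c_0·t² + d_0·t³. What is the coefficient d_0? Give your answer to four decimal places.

Put M_i = g'' at the i-th knot. Here h = (1, 1) and Δ = (-5, 13), so the interior equations h_(i-1)·M_(i-1) + 2(h_(i-1)+h_i)·M_i + h_i·M_(i+1) = 6(Δ_i − Δ_(i-1)) read
  1·M_0 + 4·M_1 + 1·M_2 = 6(Δ_1 - Δ_0) = 108
Clamped end conditions give two more equations: 2h_0·M_0 + h_0·M_1 = 6(Δ_0 - g'(0)) = -60 and h_1·M_1 + 2h_1·M_2 = 6(g'(2) - Δ_1) = -90.
Solving: M_0 = -121/2, M_1 = 61, M_2 = -151/2.
On [0, 1], with g_0(t) = a_0 + b_0·t + c_0·t² + d_0·t³: c_0 = M_0/2 = -121/4, d_0 = (M_1 - M_0)/(6h_0) = 81/4, b_0 = Δ_0 - h_0(2M_0 + M_1)/6 = 5.

20.2500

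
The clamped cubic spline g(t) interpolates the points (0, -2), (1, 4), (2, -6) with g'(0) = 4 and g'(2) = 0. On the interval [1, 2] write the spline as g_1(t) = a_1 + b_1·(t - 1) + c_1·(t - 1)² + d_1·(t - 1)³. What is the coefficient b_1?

Let m_i = g''(x_i). Step sizes h_i = 1, 1; slopes of the chords Δ_i = (y_(i+1) - y_i)/h_i = 6, -10.
  1·m_0 + 4·m_1 + 1·m_2 = 6(Δ_1 - Δ_0) = -96
Clamped end conditions give two more equations: 2h_0·m_0 + h_0·m_1 = 6(Δ_0 - g'(0)) = 12 and h_1·m_1 + 2h_1·m_2 = 6(g'(2) - Δ_1) = 60.
Forward elimination and back-substitution give m_0 = 28, m_1 = -44, m_2 = 52.
On [1, 2], with g_1(t) = a_1 + b_1·(t - 1) + c_1·(t - 1)² + d_1·(t - 1)³: c_1 = m_1/2 = -22, d_1 = (m_2 - m_1)/(6h_1) = 16, b_1 = Δ_1 - h_1(2m_1 + m_2)/6 = -4.

-4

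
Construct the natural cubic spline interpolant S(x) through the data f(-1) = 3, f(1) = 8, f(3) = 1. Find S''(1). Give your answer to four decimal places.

-4.5000

Write m_i for S''(x_i). With h_i = 2, 2 and divided differences Δ_i = 5/2, -7/2, the continuity of S' gives the tridiagonal system
  2·m_0 + 8·m_1 + 2·m_2 = 6(Δ_1 - Δ_0) = -36
Natural end conditions: m_0 = m_2 = 0.
Solving: m_0 = 0, m_1 = -9/2, m_2 = 0.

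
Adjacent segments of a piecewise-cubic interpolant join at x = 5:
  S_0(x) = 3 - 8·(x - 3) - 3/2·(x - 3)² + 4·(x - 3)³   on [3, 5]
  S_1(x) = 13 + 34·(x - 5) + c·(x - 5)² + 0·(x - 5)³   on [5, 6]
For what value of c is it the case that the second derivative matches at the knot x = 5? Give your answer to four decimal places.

S_0''(x) = -3 + 24·(x - 3), so S_0''(5) = 45. On the right, S_1''(5) = 2c, so c = 45/2.

22.5000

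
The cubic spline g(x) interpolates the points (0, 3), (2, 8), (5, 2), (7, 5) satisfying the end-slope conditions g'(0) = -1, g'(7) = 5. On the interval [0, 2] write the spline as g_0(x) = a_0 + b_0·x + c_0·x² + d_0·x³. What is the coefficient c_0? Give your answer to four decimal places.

Put m_i = g'' at the i-th knot. Here h = (2, 3, 2) and Δ = (5/2, -2, 3/2), so the interior equations h_(i-1)·m_(i-1) + 2(h_(i-1)+h_i)·m_i + h_i·m_(i+1) = 6(Δ_i − Δ_(i-1)) read
  2·m_0 + 10·m_1 + 3·m_2 = 6(Δ_1 - Δ_0) = -27
  3·m_1 + 10·m_2 + 2·m_3 = 6(Δ_2 - Δ_1) = 21
Clamped end conditions give two more equations: 2h_0·m_0 + h_0·m_1 = 6(Δ_0 - g'(0)) = 21 and h_2·m_2 + 2h_2·m_3 = 6(g'(7) - Δ_2) = 21.
Forward elimination and back-substitution give m_0 = 125/16, m_1 = -41/8, m_2 = 23/8, m_3 = 61/16.
On [0, 2], with g_0(x) = a_0 + b_0·x + c_0·x² + d_0·x³: c_0 = m_0/2 = 125/32, d_0 = (m_1 - m_0)/(6h_0) = -69/64, b_0 = Δ_0 - h_0(2m_0 + m_1)/6 = -1.

3.9063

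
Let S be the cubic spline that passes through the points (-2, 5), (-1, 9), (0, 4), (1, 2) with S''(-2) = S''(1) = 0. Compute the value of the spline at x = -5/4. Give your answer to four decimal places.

8.8531

Let m_i = S''(x_i). Step sizes h_i = 1, 1, 1; slopes of the chords Δ_i = (y_(i+1) - y_i)/h_i = 4, -5, -2.
  1·m_0 + 4·m_1 + 1·m_2 = 6(Δ_1 - Δ_0) = -54
  1·m_1 + 4·m_2 + 1·m_3 = 6(Δ_2 - Δ_1) = 18
Natural end conditions: m_0 = m_3 = 0.
Solving: m_0 = 0, m_1 = -78/5, m_2 = 42/5, m_3 = 0.
On [-2, -1], S(x) = 5 + 33/5·(x + 2) + 0·(x + 2)² - 13/5·(x + 2)³.
With (x + 2) = 3/4: S(-5/4) = 2833/320.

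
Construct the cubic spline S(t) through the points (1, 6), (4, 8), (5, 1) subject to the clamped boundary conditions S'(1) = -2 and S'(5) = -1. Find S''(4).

-12

Put M_i = S'' at the i-th knot. Here h = (3, 1) and Δ = (2/3, -7), so the interior equations h_(i-1)·M_(i-1) + 2(h_(i-1)+h_i)·M_i + h_i·M_(i+1) = 6(Δ_i − Δ_(i-1)) read
  3·M_0 + 8·M_1 + 1·M_2 = 6(Δ_1 - Δ_0) = -46
Clamped end conditions give two more equations: 2h_0·M_0 + h_0·M_1 = 6(Δ_0 - S'(1)) = 16 and h_1·M_1 + 2h_1·M_2 = 6(S'(5) - Δ_1) = 36.
Solving the tridiagonal system: M_0 = 26/3, M_1 = -12, M_2 = 24.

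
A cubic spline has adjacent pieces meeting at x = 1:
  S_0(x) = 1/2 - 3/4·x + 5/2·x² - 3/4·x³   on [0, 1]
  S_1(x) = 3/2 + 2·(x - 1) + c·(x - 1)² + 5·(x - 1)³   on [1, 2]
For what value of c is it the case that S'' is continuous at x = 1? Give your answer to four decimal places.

0.2500

S_0''(x) = 5 - 9/2·x, so S_0''(1) = 1/2. On the right, S_1''(1) = 2c, so c = 1/4.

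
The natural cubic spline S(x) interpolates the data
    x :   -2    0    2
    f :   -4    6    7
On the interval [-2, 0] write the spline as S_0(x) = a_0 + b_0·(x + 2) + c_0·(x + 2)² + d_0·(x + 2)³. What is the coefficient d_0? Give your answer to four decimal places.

With m_i denoting the second derivative at x_i, h_i = 2, 2, and Δ_i = (y_(i+1) − y_i)/h_i = 5, 1/2:
  2·m_0 + 8·m_1 + 2·m_2 = 6(Δ_1 - Δ_0) = -27
Natural end conditions: m_0 = m_2 = 0.
Solving: m_0 = 0, m_1 = -27/8, m_2 = 0.
On [-2, 0], with S_0(x) = a_0 + b_0·(x + 2) + c_0·(x + 2)² + d_0·(x + 2)³: c_0 = m_0/2 = 0, d_0 = (m_1 - m_0)/(6h_0) = -9/32, b_0 = Δ_0 - h_0(2m_0 + m_1)/6 = 49/8.

-0.2813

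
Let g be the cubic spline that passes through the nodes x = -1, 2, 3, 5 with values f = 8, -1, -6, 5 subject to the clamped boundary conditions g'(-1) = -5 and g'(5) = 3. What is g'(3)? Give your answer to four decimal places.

With M_i denoting the second derivative at x_i, h_i = 3, 1, 2, and Δ_i = (y_(i+1) − y_i)/h_i = -3, -5, 11/2:
  3·M_0 + 8·M_1 + 1·M_2 = 6(Δ_1 - Δ_0) = -12
  1·M_1 + 6·M_2 + 2·M_3 = 6(Δ_2 - Δ_1) = 63
Clamped end conditions give two more equations: 2h_0·M_0 + h_0·M_1 = 6(Δ_0 - g'(-1)) = 12 and h_2·M_2 + 2h_2·M_3 = 6(g'(5) - Δ_2) = -15.
Solving: M_0 = 191/42, M_1 = -107/21, M_2 = 635/42, M_3 = -475/42.
On [3, 5], g'(x) = b_2 + 2c_2·(x - 3) + 3d_2·(x - 3)² with b_2 = Δ_2 - h_2(2M_2 + M_3)/6 = -17/21, c_2 = M_2/2 = 635/84, d_2 = (M_3 - M_2)/(6h_2) = -185/84. So g'(3) = -17/21.

-0.8095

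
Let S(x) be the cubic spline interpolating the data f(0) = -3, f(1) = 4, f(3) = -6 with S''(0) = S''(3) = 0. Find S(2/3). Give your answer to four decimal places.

2.4074

With σ_i denoting the second derivative at x_i, h_i = 1, 2, and Δ_i = (y_(i+1) − y_i)/h_i = 7, -5:
  1·σ_0 + 6·σ_1 + 2·σ_2 = 6(Δ_1 - Δ_0) = -72
Natural end conditions: σ_0 = σ_2 = 0.
Hence σ_0 = 0, σ_1 = -12, σ_2 = 0.
On [0, 1], S(x) = -3 + 9·x + 0·x² - 2·x³.
With x = 2/3: S(2/3) = 65/27.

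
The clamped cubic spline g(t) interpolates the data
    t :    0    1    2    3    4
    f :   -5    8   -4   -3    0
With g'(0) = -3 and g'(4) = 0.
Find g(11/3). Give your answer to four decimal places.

With σ_i denoting the second derivative at x_i, h_i = 1, 1, 1, 1, and Δ_i = (y_(i+1) − y_i)/h_i = 13, -12, 1, 3:
  1·σ_0 + 4·σ_1 + 1·σ_2 = 6(Δ_1 - Δ_0) = -150
  1·σ_1 + 4·σ_2 + 1·σ_3 = 6(Δ_2 - Δ_1) = 78
  1·σ_2 + 4·σ_3 + 1·σ_4 = 6(Δ_3 - Δ_2) = 12
Clamped end conditions give two more equations: 2h_0·σ_0 + h_0·σ_1 = 6(Δ_0 - g'(0)) = 96 and h_3·σ_3 + 2h_3·σ_4 = 6(g'(4) - Δ_3) = -18.
Solving: σ_0 = 1143/14, σ_1 = -471/7, σ_2 = 75/2, σ_3 = -33/7, σ_4 = -93/14.
On [3, 4], g(t) = -3 + 159/28·(t - 3) - 33/14·(t - 3)² - 9/28·(t - 3)³.
With (t - 3) = 2/3: g(11/3) = -5/14.

-0.3571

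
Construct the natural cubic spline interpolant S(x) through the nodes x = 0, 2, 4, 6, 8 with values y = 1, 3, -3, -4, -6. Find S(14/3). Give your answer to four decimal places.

-3.8730

With M_i denoting the second derivative at x_i, h_i = 2, 2, 2, 2, and Δ_i = (y_(i+1) − y_i)/h_i = 1, -3, -1/2, -1:
  2·M_0 + 8·M_1 + 2·M_2 = 6(Δ_1 - Δ_0) = -24
  2·M_1 + 8·M_2 + 2·M_3 = 6(Δ_2 - Δ_1) = 15
  2·M_2 + 8·M_3 + 2·M_4 = 6(Δ_3 - Δ_2) = -3
Natural end conditions: M_0 = M_4 = 0.
Hence M_0 = 0, M_1 = -423/112, M_2 = 87/28, M_3 = -129/112, M_4 = 0.
On [4, 6], S(x) = -3 - 35/16·(x - 4) + 87/56·(x - 4)² - 159/448·(x - 4)³.
With (x - 4) = 2/3: S(14/3) = -244/63.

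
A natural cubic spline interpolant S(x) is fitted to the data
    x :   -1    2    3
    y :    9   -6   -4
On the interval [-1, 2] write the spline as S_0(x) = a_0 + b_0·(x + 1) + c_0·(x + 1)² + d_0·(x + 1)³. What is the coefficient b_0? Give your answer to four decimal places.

Write m_i for S''(x_i). With h_i = 3, 1 and divided differences Δ_i = -5, 2, the continuity of S' gives the tridiagonal system
  3·m_0 + 8·m_1 + 1·m_2 = 6(Δ_1 - Δ_0) = 42
Natural end conditions: m_0 = m_2 = 0.
Solving the tridiagonal system: m_0 = 0, m_1 = 21/4, m_2 = 0.
On [-1, 2], with S_0(x) = a_0 + b_0·(x + 1) + c_0·(x + 1)² + d_0·(x + 1)³: c_0 = m_0/2 = 0, d_0 = (m_1 - m_0)/(6h_0) = 7/24, b_0 = Δ_0 - h_0(2m_0 + m_1)/6 = -61/8.

-7.6250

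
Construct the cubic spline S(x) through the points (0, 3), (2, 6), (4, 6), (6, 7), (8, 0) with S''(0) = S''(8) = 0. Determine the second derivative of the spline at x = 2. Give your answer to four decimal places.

Write M_i for S''(x_i). With h_i = 2, 2, 2, 2 and divided differences Δ_i = 3/2, 0, 1/2, -7/2, the continuity of S' gives the tridiagonal system
  2·M_0 + 8·M_1 + 2·M_2 = 6(Δ_1 - Δ_0) = -9
  2·M_1 + 8·M_2 + 2·M_3 = 6(Δ_2 - Δ_1) = 3
  2·M_2 + 8·M_3 + 2·M_4 = 6(Δ_3 - Δ_2) = -24
Natural end conditions: M_0 = M_4 = 0.
Solving: M_0 = 0, M_1 = -171/112, M_2 = 45/28, M_3 = -381/112, M_4 = 0.

-1.5268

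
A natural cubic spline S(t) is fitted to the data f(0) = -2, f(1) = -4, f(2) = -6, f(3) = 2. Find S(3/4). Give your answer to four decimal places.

Let M_i = S''(x_i). Step sizes h_i = 1, 1, 1; slopes of the chords Δ_i = (y_(i+1) - y_i)/h_i = -2, -2, 8.
  1·M_0 + 4·M_1 + 1·M_2 = 6(Δ_1 - Δ_0) = 0
  1·M_1 + 4·M_2 + 1·M_3 = 6(Δ_2 - Δ_1) = 60
Natural end conditions: M_0 = M_3 = 0.
Solving the tridiagonal system: M_0 = 0, M_1 = -4, M_2 = 16, M_3 = 0.
On [0, 1], S(t) = -2 - 4/3·t + 0·t² - 2/3·t³.
With t = 3/4: S(3/4) = -105/32.

-3.2813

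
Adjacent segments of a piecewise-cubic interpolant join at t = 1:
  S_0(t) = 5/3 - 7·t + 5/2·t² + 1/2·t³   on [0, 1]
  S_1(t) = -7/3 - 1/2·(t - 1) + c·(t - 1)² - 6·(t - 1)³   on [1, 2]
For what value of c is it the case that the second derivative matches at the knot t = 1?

S_0''(t) = 5 + 3·t, so S_0''(1) = 8. On the right, S_1''(1) = 2c, so c = 4.

4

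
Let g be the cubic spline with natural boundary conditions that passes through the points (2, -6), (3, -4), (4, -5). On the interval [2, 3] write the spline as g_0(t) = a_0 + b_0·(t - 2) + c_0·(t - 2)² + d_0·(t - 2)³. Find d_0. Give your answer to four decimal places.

-0.7500

Write M_i for g''(x_i). With h_i = 1, 1 and divided differences Δ_i = 2, -1, the continuity of g' gives the tridiagonal system
  1·M_0 + 4·M_1 + 1·M_2 = 6(Δ_1 - Δ_0) = -18
Natural end conditions: M_0 = M_2 = 0.
Solving the tridiagonal system: M_0 = 0, M_1 = -9/2, M_2 = 0.
On [2, 3], with g_0(t) = a_0 + b_0·(t - 2) + c_0·(t - 2)² + d_0·(t - 2)³: c_0 = M_0/2 = 0, d_0 = (M_1 - M_0)/(6h_0) = -3/4, b_0 = Δ_0 - h_0(2M_0 + M_1)/6 = 11/4.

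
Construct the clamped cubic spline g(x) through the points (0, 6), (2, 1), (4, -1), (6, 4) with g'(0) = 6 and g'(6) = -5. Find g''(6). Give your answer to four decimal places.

-13.8667

Put σ_i = g'' at the i-th knot. Here h = (2, 2, 2) and Δ = (-5/2, -1, 5/2), so the interior equations h_(i-1)·σ_(i-1) + 2(h_(i-1)+h_i)·σ_i + h_i·σ_(i+1) = 6(Δ_i − Δ_(i-1)) read
  2·σ_0 + 8·σ_1 + 2·σ_2 = 6(Δ_1 - Δ_0) = 9
  2·σ_1 + 8·σ_2 + 2·σ_3 = 6(Δ_2 - Δ_1) = 21
Clamped end conditions give two more equations: 2h_0·σ_0 + h_0·σ_1 = 6(Δ_0 - g'(0)) = -51 and h_2·σ_2 + 2h_2·σ_3 = 6(g'(6) - Δ_2) = -45.
Solving: σ_0 = -217/15, σ_1 = 103/30, σ_2 = 157/30, σ_3 = -208/15.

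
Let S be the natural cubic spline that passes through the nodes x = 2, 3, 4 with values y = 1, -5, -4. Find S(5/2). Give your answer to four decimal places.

-2.6563

Write σ_i for S''(x_i). With h_i = 1, 1 and divided differences Δ_i = -6, 1, the continuity of S' gives the tridiagonal system
  1·σ_0 + 4·σ_1 + 1·σ_2 = 6(Δ_1 - Δ_0) = 42
Natural end conditions: σ_0 = σ_2 = 0.
Solving: σ_0 = 0, σ_1 = 21/2, σ_2 = 0.
On [2, 3], S(x) = 1 - 31/4·(x - 2) + 0·(x - 2)² + 7/4·(x - 2)³.
With (x - 2) = 1/2: S(5/2) = -85/32.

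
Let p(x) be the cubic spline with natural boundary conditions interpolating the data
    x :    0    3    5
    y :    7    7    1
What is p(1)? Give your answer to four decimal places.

7.8000

Let M_i = p''(x_i). Step sizes h_i = 3, 2; slopes of the chords Δ_i = (y_(i+1) - y_i)/h_i = 0, -3.
  3·M_0 + 10·M_1 + 2·M_2 = 6(Δ_1 - Δ_0) = -18
Natural end conditions: M_0 = M_2 = 0.
Solving the tridiagonal system: M_0 = 0, M_1 = -9/5, M_2 = 0.
On [0, 3], p(x) = 7 + 9/10·x + 0·x² - 1/10·x³.
With x = 1: p(1) = 39/5.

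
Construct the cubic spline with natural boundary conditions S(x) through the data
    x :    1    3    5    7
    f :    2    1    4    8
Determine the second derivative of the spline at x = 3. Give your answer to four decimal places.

1.5000

Put σ_i = S'' at the i-th knot. Here h = (2, 2, 2) and Δ = (-1/2, 3/2, 2), so the interior equations h_(i-1)·σ_(i-1) + 2(h_(i-1)+h_i)·σ_i + h_i·σ_(i+1) = 6(Δ_i − Δ_(i-1)) read
  2·σ_0 + 8·σ_1 + 2·σ_2 = 6(Δ_1 - Δ_0) = 12
  2·σ_1 + 8·σ_2 + 2·σ_3 = 6(Δ_2 - Δ_1) = 3
Natural end conditions: σ_0 = σ_3 = 0.
Solving: σ_0 = 0, σ_1 = 3/2, σ_2 = 0, σ_3 = 0.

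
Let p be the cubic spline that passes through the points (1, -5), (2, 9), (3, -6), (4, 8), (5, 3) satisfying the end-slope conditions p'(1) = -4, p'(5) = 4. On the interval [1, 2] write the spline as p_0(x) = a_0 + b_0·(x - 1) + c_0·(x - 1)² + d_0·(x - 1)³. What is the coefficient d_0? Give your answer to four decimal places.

Let σ_i = p''(x_i). Step sizes h_i = 1, 1, 1, 1; slopes of the chords Δ_i = (y_(i+1) - y_i)/h_i = 14, -15, 14, -5.
  1·σ_0 + 4·σ_1 + 1·σ_2 = 6(Δ_1 - Δ_0) = -174
  1·σ_1 + 4·σ_2 + 1·σ_3 = 6(Δ_2 - Δ_1) = 174
  1·σ_2 + 4·σ_3 + 1·σ_4 = 6(Δ_3 - Δ_2) = -114
Clamped end conditions give two more equations: 2h_0·σ_0 + h_0·σ_1 = 6(Δ_0 - p'(1)) = 108 and h_3·σ_3 + 2h_3·σ_4 = 6(p'(5) - Δ_3) = 54.
Hence σ_0 = 1375/14, σ_1 = -619/7, σ_2 = 163/2, σ_3 = -445/7, σ_4 = 823/14.
On [1, 2], with p_0(x) = a_0 + b_0·(x - 1) + c_0·(x - 1)² + d_0·(x - 1)³: c_0 = σ_0/2 = 1375/28, d_0 = (σ_1 - σ_0)/(6h_0) = -871/28, b_0 = Δ_0 - h_0(2σ_0 + σ_1)/6 = -4.

-31.1071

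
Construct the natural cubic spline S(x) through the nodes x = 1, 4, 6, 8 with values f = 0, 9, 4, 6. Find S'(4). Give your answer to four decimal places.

-1.0263

Put M_i = S'' at the i-th knot. Here h = (3, 2, 2) and Δ = (3, -5/2, 1), so the interior equations h_(i-1)·M_(i-1) + 2(h_(i-1)+h_i)·M_i + h_i·M_(i+1) = 6(Δ_i − Δ_(i-1)) read
  3·M_0 + 10·M_1 + 2·M_2 = 6(Δ_1 - Δ_0) = -33
  2·M_1 + 8·M_2 + 2·M_3 = 6(Δ_2 - Δ_1) = 21
Natural end conditions: M_0 = M_3 = 0.
Hence M_0 = 0, M_1 = -153/38, M_2 = 69/19, M_3 = 0.
On [4, 6], S'(x) = b_1 + 2c_1·(x - 4) + 3d_1·(x - 4)² with b_1 = Δ_1 - h_1(2M_1 + M_2)/6 = -39/38, c_1 = M_1/2 = -153/76, d_1 = (M_2 - M_1)/(6h_1) = 97/152. So S'(4) = -39/38.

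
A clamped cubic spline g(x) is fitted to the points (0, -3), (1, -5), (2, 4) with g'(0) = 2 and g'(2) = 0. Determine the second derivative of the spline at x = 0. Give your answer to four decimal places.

With M_i denoting the second derivative at x_i, h_i = 1, 1, and Δ_i = (y_(i+1) − y_i)/h_i = -2, 9:
  1·M_0 + 4·M_1 + 1·M_2 = 6(Δ_1 - Δ_0) = 66
Clamped end conditions give two more equations: 2h_0·M_0 + h_0·M_1 = 6(Δ_0 - g'(0)) = -24 and h_1·M_1 + 2h_1·M_2 = 6(g'(2) - Δ_1) = -54.
Solving the tridiagonal system: M_0 = -59/2, M_1 = 35, M_2 = -89/2.

-29.5000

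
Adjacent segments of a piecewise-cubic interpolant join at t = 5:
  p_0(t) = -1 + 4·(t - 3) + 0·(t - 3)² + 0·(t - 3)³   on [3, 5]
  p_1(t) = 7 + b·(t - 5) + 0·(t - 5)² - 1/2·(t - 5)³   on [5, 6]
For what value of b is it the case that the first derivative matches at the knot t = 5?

4

p_0'(t) = 4 + 0·(t - 3) + 0·(t - 3)², so p_0'(5) = 4. On the right, p_1'(5) = b, so b = 4.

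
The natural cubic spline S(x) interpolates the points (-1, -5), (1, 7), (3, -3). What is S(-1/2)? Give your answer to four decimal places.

-0.7109

Write m_i for S''(x_i). With h_i = 2, 2 and divided differences Δ_i = 6, -5, the continuity of S' gives the tridiagonal system
  2·m_0 + 8·m_1 + 2·m_2 = 6(Δ_1 - Δ_0) = -66
Natural end conditions: m_0 = m_2 = 0.
Forward elimination and back-substitution give m_0 = 0, m_1 = -33/4, m_2 = 0.
On [-1, 1], S(x) = -5 + 35/4·(x + 1) + 0·(x + 1)² - 11/16·(x + 1)³.
With (x + 1) = 1/2: S(-1/2) = -91/128.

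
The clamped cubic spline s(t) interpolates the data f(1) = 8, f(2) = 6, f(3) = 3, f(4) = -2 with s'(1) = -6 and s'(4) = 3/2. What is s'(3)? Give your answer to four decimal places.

-6.2000

Let M_i = s''(x_i). Step sizes h_i = 1, 1, 1; slopes of the chords Δ_i = (y_(i+1) - y_i)/h_i = -2, -3, -5.
  1·M_0 + 4·M_1 + 1·M_2 = 6(Δ_1 - Δ_0) = -6
  1·M_1 + 4·M_2 + 1·M_3 = 6(Δ_2 - Δ_1) = -12
Clamped end conditions give two more equations: 2h_0·M_0 + h_0·M_1 = 6(Δ_0 - s'(1)) = 24 and h_2·M_2 + 2h_2·M_3 = 6(s'(4) - Δ_2) = 39.
Hence M_0 = 67/5, M_1 = -14/5, M_2 = -41/5, M_3 = 118/5.
On [3, 4], s'(t) = b_2 + 2c_2·(t - 3) + 3d_2·(t - 3)² with b_2 = Δ_2 - h_2(2M_2 + M_3)/6 = -31/5, c_2 = M_2/2 = -41/10, d_2 = (M_3 - M_2)/(6h_2) = 53/10. So s'(3) = -31/5.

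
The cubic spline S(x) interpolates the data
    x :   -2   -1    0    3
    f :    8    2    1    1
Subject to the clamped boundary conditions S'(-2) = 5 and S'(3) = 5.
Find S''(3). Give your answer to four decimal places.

Let M_i = S''(x_i). Step sizes h_i = 1, 1, 3; slopes of the chords Δ_i = (y_(i+1) - y_i)/h_i = -6, -1, 0.
  1·M_0 + 4·M_1 + 1·M_2 = 6(Δ_1 - Δ_0) = 30
  1·M_1 + 8·M_2 + 3·M_3 = 6(Δ_2 - Δ_1) = 6
Clamped end conditions give two more equations: 2h_0·M_0 + h_0·M_1 = 6(Δ_0 - S'(-2)) = -66 and h_2·M_2 + 2h_2·M_3 = 6(S'(3) - Δ_2) = 30.
Forward elimination and back-substitution give M_0 = -1236/29, M_1 = 558/29, M_2 = -126/29, M_3 = 208/29.

7.1724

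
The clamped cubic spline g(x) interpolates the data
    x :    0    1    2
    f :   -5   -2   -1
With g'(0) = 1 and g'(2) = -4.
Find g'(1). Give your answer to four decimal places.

3.7500

Write M_i for g''(x_i). With h_i = 1, 1 and divided differences Δ_i = 3, 1, the continuity of g' gives the tridiagonal system
  1·M_0 + 4·M_1 + 1·M_2 = 6(Δ_1 - Δ_0) = -12
Clamped end conditions give two more equations: 2h_0·M_0 + h_0·M_1 = 6(Δ_0 - g'(0)) = 12 and h_1·M_1 + 2h_1·M_2 = 6(g'(2) - Δ_1) = -30.
Solving: M_0 = 13/2, M_1 = -1, M_2 = -29/2.
On [1, 2], g'(x) = b_1 + 2c_1·(x - 1) + 3d_1·(x - 1)² with b_1 = Δ_1 - h_1(2M_1 + M_2)/6 = 15/4, c_1 = M_1/2 = -1/2, d_1 = (M_2 - M_1)/(6h_1) = -9/4. So g'(1) = 15/4.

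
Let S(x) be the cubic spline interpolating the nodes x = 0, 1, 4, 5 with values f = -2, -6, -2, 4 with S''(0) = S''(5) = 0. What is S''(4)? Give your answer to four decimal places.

2.3273

With M_i denoting the second derivative at x_i, h_i = 1, 3, 1, and Δ_i = (y_(i+1) − y_i)/h_i = -4, 4/3, 6:
  1·M_0 + 8·M_1 + 3·M_2 = 6(Δ_1 - Δ_0) = 32
  3·M_1 + 8·M_2 + 1·M_3 = 6(Δ_2 - Δ_1) = 28
Natural end conditions: M_0 = M_3 = 0.
Forward elimination and back-substitution give M_0 = 0, M_1 = 172/55, M_2 = 128/55, M_3 = 0.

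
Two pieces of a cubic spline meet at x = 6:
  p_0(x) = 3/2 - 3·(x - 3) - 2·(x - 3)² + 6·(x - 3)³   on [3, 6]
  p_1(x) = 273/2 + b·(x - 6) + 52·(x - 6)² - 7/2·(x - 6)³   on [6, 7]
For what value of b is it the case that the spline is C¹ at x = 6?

147

p_0'(x) = -3 - 4·(x - 3) + 18·(x - 3)², so p_0'(6) = 147. On the right, p_1'(6) = b, so b = 147.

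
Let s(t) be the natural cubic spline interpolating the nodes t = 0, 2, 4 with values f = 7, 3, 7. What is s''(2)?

3

Let M_i = s''(x_i). Step sizes h_i = 2, 2; slopes of the chords Δ_i = (y_(i+1) - y_i)/h_i = -2, 2.
  2·M_0 + 8·M_1 + 2·M_2 = 6(Δ_1 - Δ_0) = 24
Natural end conditions: M_0 = M_2 = 0.
Solving: M_0 = 0, M_1 = 3, M_2 = 0.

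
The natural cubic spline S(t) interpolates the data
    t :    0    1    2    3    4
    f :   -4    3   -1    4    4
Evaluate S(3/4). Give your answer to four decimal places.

2.4570

With m_i denoting the second derivative at x_i, h_i = 1, 1, 1, 1, and Δ_i = (y_(i+1) − y_i)/h_i = 7, -4, 5, 0:
  1·m_0 + 4·m_1 + 1·m_2 = 6(Δ_1 - Δ_0) = -66
  1·m_1 + 4·m_2 + 1·m_3 = 6(Δ_2 - Δ_1) = 54
  1·m_2 + 4·m_3 + 1·m_4 = 6(Δ_3 - Δ_2) = -30
Natural end conditions: m_0 = m_4 = 0.
Hence m_0 = 0, m_1 = -309/14, m_2 = 156/7, m_3 = -183/14, m_4 = 0.
On [0, 1], S(t) = -4 + 299/28·t + 0·t² - 103/28·t³.
With t = 3/4: S(3/4) = 629/256.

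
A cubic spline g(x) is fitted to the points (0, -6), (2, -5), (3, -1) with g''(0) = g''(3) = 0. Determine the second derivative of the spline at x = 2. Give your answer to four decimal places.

3.5000

Put σ_i = g'' at the i-th knot. Here h = (2, 1) and Δ = (1/2, 4), so the interior equations h_(i-1)·σ_(i-1) + 2(h_(i-1)+h_i)·σ_i + h_i·σ_(i+1) = 6(Δ_i − Δ_(i-1)) read
  2·σ_0 + 6·σ_1 + 1·σ_2 = 6(Δ_1 - Δ_0) = 21
Natural end conditions: σ_0 = σ_2 = 0.
Solving the tridiagonal system: σ_0 = 0, σ_1 = 7/2, σ_2 = 0.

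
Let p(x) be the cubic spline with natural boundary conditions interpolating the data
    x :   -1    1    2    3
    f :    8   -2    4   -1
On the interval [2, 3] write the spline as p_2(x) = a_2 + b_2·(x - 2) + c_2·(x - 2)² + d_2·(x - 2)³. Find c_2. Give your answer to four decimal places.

Put σ_i = p'' at the i-th knot. Here h = (2, 1, 1) and Δ = (-5, 6, -5), so the interior equations h_(i-1)·σ_(i-1) + 2(h_(i-1)+h_i)·σ_i + h_i·σ_(i+1) = 6(Δ_i − Δ_(i-1)) read
  2·σ_0 + 6·σ_1 + 1·σ_2 = 6(Δ_1 - Δ_0) = 66
  1·σ_1 + 4·σ_2 + 1·σ_3 = 6(Δ_2 - Δ_1) = -66
Natural end conditions: σ_0 = σ_3 = 0.
Solving the tridiagonal system: σ_0 = 0, σ_1 = 330/23, σ_2 = -462/23, σ_3 = 0.
On [2, 3], with p_2(x) = a_2 + b_2·(x - 2) + c_2·(x - 2)² + d_2·(x - 2)³: c_2 = σ_2/2 = -231/23, d_2 = (σ_3 - σ_2)/(6h_2) = 77/23, b_2 = Δ_2 - h_2(2σ_2 + σ_3)/6 = 39/23.

-10.0435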